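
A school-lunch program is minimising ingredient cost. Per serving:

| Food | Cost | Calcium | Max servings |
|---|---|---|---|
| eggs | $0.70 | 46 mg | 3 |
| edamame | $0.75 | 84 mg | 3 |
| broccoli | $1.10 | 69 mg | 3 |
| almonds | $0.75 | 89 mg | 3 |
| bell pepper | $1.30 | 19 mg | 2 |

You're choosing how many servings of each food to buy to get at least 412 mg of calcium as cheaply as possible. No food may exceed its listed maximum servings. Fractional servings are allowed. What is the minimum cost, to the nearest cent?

$3.54

Cost per mg of calcium: almonds $0.0084, edamame $0.0089, eggs $0.0152, broccoli $0.0159, bell pepper $0.0684.
Take 3 servings of almonds: +267.0 mg calcium for $2.25 (total $2.25, still need 145.0 mg).
Take 1.726 servings of edamame: +145.0 mg calcium for $1.29 (total $3.54, still need 0.0 mg).
Filling from the cheapest source first is optimal under one linear minimum: $3.54.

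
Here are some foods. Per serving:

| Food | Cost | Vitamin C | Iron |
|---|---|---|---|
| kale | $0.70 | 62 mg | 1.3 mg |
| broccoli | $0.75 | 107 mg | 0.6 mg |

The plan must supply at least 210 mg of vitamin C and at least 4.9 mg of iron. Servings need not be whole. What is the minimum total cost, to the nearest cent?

A basic optimal solution has at most two foods positive. Try each food alone and each pair with both targets met exactly.
kale only: max(210/62, 4.9/1.3) = 3.769 servings → $2.64.
broccoli only: max(210/107, 4.9/0.6) = 8.167 servings → $6.12.
kale + broccoli: intersection lies outside the first quadrant.
The minimum over all feasible corners is $2.64.

$2.64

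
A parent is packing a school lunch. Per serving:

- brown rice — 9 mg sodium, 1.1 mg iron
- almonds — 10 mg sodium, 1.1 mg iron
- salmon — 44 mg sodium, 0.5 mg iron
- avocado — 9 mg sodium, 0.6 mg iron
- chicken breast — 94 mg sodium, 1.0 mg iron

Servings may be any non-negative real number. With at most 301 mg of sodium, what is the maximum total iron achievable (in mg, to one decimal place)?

36.8 mg

Iron per mg sodium: brown rice 0.1222, almonds 0.11, avocado 0.06667, salmon 0.01136, chicken breast 0.01064.
With no serving limits, spend the whole sodium allowance on brown rice: 301 mg / 9 mg × 1.1 mg = 36.8 mg.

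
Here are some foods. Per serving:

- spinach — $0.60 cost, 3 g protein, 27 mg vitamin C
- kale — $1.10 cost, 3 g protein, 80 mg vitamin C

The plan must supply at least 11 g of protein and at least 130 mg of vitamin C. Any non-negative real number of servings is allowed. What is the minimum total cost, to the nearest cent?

A basic optimal solution has at most two foods positive. Try each food alone and each pair with both targets met exactly.
spinach only: max(11/3, 130/27) = 4.815 servings → $2.89.
kale only: max(11/3, 130/80) = 3.667 servings → $4.03.
spinach + kale with both tight: 3.082 servings and 0.5849 servings → $2.49.
The minimum over all feasible corners is $2.49.

$2.49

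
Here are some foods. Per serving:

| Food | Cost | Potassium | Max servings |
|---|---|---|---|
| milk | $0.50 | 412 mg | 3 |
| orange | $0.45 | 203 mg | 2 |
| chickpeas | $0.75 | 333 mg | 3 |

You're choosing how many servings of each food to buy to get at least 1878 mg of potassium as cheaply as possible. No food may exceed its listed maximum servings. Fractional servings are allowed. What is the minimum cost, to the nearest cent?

Cost per mg of potassium: milk $0.0012, orange $0.0022, chickpeas $0.0023.
Take 3 servings of milk: +1236.0 mg potassium for $1.50 (total $1.50, still need 642.0 mg).
Take 2 servings of orange: +406.0 mg potassium for $0.90 (total $2.40, still need 236.0 mg).
Take 0.7087 servings of chickpeas: +236.0 mg potassium for $0.53 (total $2.93, still need 0.0 mg).
Filling from the cheapest source first is optimal under one linear minimum: $2.93.

$2.93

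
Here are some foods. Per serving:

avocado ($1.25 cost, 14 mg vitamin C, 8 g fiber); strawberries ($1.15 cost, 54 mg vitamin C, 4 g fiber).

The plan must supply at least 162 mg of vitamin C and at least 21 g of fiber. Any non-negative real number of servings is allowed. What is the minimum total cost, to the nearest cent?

$4.68

A basic optimal solution has at most two foods positive. Try each food alone and each pair with both targets met exactly.
avocado only: max(162/14, 21/8) = 11.57 servings → $14.46.
strawberries only: max(162/54, 21/4) = 5.25 servings → $6.04.
avocado + strawberries with both tight: 1.293 servings and 2.665 servings → $4.68.
So the least-cost plan costs $4.68.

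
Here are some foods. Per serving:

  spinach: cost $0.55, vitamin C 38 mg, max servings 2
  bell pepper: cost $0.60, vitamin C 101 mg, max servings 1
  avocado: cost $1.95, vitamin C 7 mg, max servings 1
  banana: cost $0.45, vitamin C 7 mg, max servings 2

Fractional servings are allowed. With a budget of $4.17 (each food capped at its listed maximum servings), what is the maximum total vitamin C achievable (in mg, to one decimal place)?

196.6 mg

Vitamin C per dollar: bell pepper 168.3, spinach 69.09, banana 15.56, avocado 3.59.
Take 1 serving of bell pepper: spends $0.60, +101.0 mg vitamin C (running total 101.0 mg).
Take 2 servings of spinach: spends $1.10, +76.0 mg vitamin C (running total 177.0 mg).
Take 2 servings of banana: spends $0.90, +14.0 mg vitamin C (running total 191.0 mg).
Take 0.8051 servings of avocado: spends $1.57, +5.6 mg vitamin C (running total 196.6 mg).
Filling greedily by vitamin C-per-dollar is optimal for one linear limit, giving 196.6 mg.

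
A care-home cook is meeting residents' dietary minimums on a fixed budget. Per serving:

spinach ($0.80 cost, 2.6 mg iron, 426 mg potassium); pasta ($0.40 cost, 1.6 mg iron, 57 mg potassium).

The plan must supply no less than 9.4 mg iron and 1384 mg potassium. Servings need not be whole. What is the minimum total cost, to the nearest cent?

spinach only: max(9.4/2.6, 1384/426) = 3.615 servings → $2.89.
pasta only: max(9.4/1.6, 1384/57) = 24.28 servings → $9.71.
spinach + pasta with both tight: 3.147 servings and 0.7612 servings → $2.82.
So the least-cost plan costs $2.82.

$2.82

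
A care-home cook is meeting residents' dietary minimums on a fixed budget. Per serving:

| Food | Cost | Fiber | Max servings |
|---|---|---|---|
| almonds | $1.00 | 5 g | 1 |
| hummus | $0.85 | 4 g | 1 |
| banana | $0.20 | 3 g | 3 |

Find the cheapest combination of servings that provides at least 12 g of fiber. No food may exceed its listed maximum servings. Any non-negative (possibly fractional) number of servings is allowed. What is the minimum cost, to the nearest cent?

Cost per g of fiber: banana $0.0667, almonds $0.2000, hummus $0.2125.
Take 3 servings of banana: +9.0 g fiber for $0.60 (total $0.60, still need 3.0 g).
Take 0.6 servings of almonds: +3.0 g fiber for $0.60 (total $1.20, still need 0.0 g).
Filling from the cheapest source first is optimal under one linear minimum: $1.20.

$1.20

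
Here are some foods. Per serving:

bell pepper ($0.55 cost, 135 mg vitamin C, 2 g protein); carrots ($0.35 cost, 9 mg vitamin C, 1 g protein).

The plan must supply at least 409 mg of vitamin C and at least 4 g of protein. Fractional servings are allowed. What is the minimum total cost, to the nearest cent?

bell pepper only: max(409/135, 4/2) = 3.03 servings → $1.67.
carrots only: max(409/9, 4/1) = 45.44 servings → $15.91.
bell pepper + carrots: the both-tight solution has a negative serving — not a feasible corner.
So the least-cost plan costs $1.67.

$1.67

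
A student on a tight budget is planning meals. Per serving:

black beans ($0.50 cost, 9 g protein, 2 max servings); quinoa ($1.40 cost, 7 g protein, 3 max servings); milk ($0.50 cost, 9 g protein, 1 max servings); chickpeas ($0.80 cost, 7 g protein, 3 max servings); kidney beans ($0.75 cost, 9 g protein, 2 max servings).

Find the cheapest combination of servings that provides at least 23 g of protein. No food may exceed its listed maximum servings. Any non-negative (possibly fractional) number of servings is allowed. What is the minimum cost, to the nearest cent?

Cost per g of protein: black beans $0.0556, milk $0.0556, kidney beans $0.0833, chickpeas $0.1143, quinoa $0.2000.
Take 2 servings of black beans: +18.0 g protein for $1.00 (total $1.00, still need 5.0 g).
Take 0.5556 servings of milk: +5.0 g protein for $0.28 (total $1.28, still need 0.0 g).
Filling from the cheapest source first is optimal under one linear minimum: $1.28.

$1.28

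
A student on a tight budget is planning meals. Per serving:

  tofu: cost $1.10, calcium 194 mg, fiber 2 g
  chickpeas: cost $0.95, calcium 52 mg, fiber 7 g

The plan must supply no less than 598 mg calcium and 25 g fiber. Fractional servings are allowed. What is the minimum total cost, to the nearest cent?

Check every corner: each single food scaled to meet both minima, and each pair solved so both constraints bind.
tofu only: max(598/194, 25/2) = 12.5 servings → $13.75.
chickpeas only: max(598/52, 25/7) = 11.5 servings → $10.93.
tofu + chickpeas with both tight: 2.301 servings and 2.914 servings → $5.30.
Cheapest feasible corner: $5.30.

$5.30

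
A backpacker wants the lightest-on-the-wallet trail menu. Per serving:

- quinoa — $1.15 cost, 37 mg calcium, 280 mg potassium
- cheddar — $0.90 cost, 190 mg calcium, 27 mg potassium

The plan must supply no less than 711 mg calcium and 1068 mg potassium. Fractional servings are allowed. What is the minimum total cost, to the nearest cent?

$6.80

Check every corner: each single food scaled to meet both minima, and each pair solved so both constraints bind.
quinoa only: max(711/37, 1068/280) = 19.22 servings → $22.10.
cheddar only: max(711/190, 1068/27) = 39.56 servings → $35.60.
quinoa + cheddar with both tight: 3.52 servings and 3.057 servings → $6.80.
The minimum over all feasible corners is $6.80.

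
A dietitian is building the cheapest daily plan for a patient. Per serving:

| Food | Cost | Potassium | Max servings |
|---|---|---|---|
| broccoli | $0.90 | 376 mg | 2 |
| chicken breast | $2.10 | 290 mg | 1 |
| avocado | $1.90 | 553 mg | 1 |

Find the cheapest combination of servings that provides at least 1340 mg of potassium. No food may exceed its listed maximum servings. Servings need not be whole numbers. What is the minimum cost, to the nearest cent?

$3.95

Cost per mg of potassium: broccoli $0.0024, avocado $0.0034, chicken breast $0.0072.
Take 2 servings of broccoli: +752.0 mg potassium for $1.80 (total $1.80, still need 588.0 mg).
Take 1 serving of avocado: +553.0 mg potassium for $1.90 (total $3.70, still need 35.0 mg).
Take 0.1207 servings of chicken breast: +35.0 mg potassium for $0.25 (total $3.95, still need 0.0 mg).
Greedy by cheapest-per-mg is optimal for a single linear constraint, so the minimum cost is $3.95.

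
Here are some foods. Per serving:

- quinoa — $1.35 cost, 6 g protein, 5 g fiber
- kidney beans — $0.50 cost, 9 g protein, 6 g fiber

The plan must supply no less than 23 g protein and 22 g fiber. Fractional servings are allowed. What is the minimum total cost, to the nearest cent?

Check every corner: each single food scaled to meet both minima, and each pair solved so both constraints bind.
quinoa only: max(23/6, 22/5) = 4.4 servings → $5.94.
kidney beans only: max(23/9, 22/6) = 3.667 servings → $1.83.
quinoa + kidney beans: intersection lies outside the first quadrant.
The minimum over all feasible corners is $1.83.

$1.83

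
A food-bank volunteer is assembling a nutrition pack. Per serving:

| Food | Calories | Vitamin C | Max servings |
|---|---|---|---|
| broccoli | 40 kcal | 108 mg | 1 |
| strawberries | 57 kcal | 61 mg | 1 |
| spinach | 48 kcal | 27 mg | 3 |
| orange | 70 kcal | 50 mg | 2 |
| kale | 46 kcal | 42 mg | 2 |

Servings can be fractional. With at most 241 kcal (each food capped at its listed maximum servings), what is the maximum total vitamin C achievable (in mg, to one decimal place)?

Vitamin C per kcal: broccoli 2.7, strawberries 1.07, kale 0.913, orange 0.7143, spinach 0.5625.
Take 1 serving of broccoli: uses 40 kcal, +108.0 mg vitamin C (running total 108.0 mg).
Take 1 serving of strawberries: uses 57 kcal, +61.0 mg vitamin C (running total 169.0 mg).
Take 2 servings of kale: uses 92 kcal, +84.0 mg vitamin C (running total 253.0 mg).
Take 0.7429 servings of orange: uses 52 kcal, +37.1 mg vitamin C (running total 290.1 mg).
Filling greedily by vitamin C-per-kcal is optimal for one linear limit, giving 290.1 mg.

290.1 mg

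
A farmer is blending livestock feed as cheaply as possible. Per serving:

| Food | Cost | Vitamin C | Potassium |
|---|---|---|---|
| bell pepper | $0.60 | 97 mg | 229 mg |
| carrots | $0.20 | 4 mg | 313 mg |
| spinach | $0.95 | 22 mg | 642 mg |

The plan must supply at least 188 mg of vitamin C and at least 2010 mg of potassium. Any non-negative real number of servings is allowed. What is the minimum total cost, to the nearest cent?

$2.07

An LP optimum is at a vertex; with two nutrient constraints at most two foods are used. Check each candidate.
bell pepper only: max(188/97, 2010/229) = 8.777 servings → $5.27.
carrots only: max(188/4, 2010/313) = 47 servings → $9.40.
spinach only: max(188/22, 2010/642) = 8.545 servings → $8.12.
bell pepper + carrots with both tight: 1.725 servings and 5.159 servings → $2.07.
bell pepper + spinach with both tight: 1.336 servings and 2.654 servings → $3.32.
carrots + spinach with both targets exact would need a negative amount; discard.
Cheapest feasible corner: $2.07.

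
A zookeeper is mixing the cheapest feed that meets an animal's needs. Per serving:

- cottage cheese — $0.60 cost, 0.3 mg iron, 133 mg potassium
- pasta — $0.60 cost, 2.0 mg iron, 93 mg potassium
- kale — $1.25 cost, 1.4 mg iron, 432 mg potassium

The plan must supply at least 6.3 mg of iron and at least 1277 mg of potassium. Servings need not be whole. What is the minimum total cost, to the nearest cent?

$4.12

At the optimum either one food covers both requirements or two foods hit both targets exactly; no other combination can be cheaper.
cottage cheese only: max(6.3/0.3, 1277/133) = 21 servings → $12.60.
pasta only: max(6.3/2.0, 1277/93) = 13.73 servings → $8.24.
kale only: max(6.3/1.4, 1277/432) = 4.5 servings → $5.62.
cottage cheese + pasta with both tight: 8.266 servings and 1.91 servings → $6.11.
cottage cheese + kale: the both-tight solution has a negative serving — not a feasible corner.
pasta + kale with both tight: 1.273 servings and 2.682 servings → $4.12.
So the least-cost plan costs $4.12.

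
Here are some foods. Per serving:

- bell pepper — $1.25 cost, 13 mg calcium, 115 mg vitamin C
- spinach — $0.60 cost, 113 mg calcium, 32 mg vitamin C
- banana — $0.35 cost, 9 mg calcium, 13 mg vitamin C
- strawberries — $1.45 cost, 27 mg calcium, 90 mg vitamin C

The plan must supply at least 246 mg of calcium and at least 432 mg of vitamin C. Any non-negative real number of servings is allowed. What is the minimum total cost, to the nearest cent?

$5.15

For a min-cost LP with two ≥-constraints, a basic feasible solution has at most two positive variables.
bell pepper only: max(246/13, 432/115) = 18.92 servings → $23.65.
spinach only: max(246/113, 432/32) = 13.5 servings → $8.10.
banana only: max(246/9, 432/13) = 33.23 servings → $11.63.
strawberries only: max(246/27, 432/90) = 9.111 servings → $13.21.
bell pepper + spinach with both tight: 3.255 servings and 1.803 servings → $5.15.
bell pepper + banana with both tight: 0.7968 servings and 26.18 servings → $10.16.
bell pepper + strawberries: intersection lies outside the first quadrant.
spinach + banana: intersection lies outside the first quadrant.
spinach + strawberries with both tight: 1.126 servings and 4.4 servings → $7.06.
banana + strawberries with both tight: 22.82 servings and 1.503 servings → $10.17.
Cheapest feasible corner: $5.15.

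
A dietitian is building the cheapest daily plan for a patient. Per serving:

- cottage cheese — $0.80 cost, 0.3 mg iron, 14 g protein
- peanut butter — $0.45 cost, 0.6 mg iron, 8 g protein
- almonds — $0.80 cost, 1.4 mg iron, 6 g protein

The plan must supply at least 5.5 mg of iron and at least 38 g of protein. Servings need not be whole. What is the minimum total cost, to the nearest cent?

cottage cheese only: max(5.5/0.3, 38/14) = 18.33 servings → $14.67.
peanut butter only: max(5.5/0.6, 38/8) = 9.167 servings → $4.12.
almonds only: max(5.5/1.4, 38/6) = 6.333 servings → $5.07.
cottage cheese + peanut butter with both targets exact would need a negative amount; discard.
cottage cheese + almonds with both tight: 1.135 servings and 3.685 servings → $3.86.
peanut butter + almonds with both tight: 2.658 servings and 2.789 servings → $3.43.
The minimum over all feasible corners is $3.43.

$3.43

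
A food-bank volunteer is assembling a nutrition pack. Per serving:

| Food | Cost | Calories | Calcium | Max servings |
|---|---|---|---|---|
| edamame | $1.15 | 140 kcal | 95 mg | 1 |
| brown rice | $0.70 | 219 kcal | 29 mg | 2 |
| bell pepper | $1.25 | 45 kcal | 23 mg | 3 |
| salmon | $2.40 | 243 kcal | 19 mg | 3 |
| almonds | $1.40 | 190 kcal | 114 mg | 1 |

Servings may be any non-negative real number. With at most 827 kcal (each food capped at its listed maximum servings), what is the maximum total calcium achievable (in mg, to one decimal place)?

325.9 mg

Calcium per kcal: edamame 0.6786, almonds 0.6, bell pepper 0.5111, brown rice 0.1324, salmon 0.07819.
Take 1 serving of edamame: uses 140 kcal, +95.0 mg calcium (running total 95.0 mg).
Take 1 serving of almonds: uses 190 kcal, +114.0 mg calcium (running total 209.0 mg).
Take 3 servings of bell pepper: uses 135 kcal, +69.0 mg calcium (running total 278.0 mg).
Take 1.653 servings of brown rice: uses 362 kcal, +47.9 mg calcium (running total 325.9 mg).
Filling greedily by calcium-per-kcal is optimal for one linear limit, giving 325.9 mg.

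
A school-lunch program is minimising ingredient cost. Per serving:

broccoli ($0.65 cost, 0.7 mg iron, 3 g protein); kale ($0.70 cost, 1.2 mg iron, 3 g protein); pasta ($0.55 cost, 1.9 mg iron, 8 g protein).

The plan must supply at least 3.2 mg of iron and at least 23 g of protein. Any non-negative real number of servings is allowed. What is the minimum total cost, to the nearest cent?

Minimising a linear cost over {iron ≥ 3.2, protein ≥ 23, servings ≥ 0} — the optimum is at a vertex, using one or two foods.
broccoli only: max(3.2/0.7, 23/3) = 7.667 servings → $4.98.
kale only: max(3.2/1.2, 23/3) = 7.667 servings → $5.37.
pasta only: max(3.2/1.9, 23/8) = 2.875 servings → $1.58.
broccoli + kale: the both-tight solution has a negative serving — not a feasible corner.
broccoli + pasta: the both-tight solution has a negative serving — not a feasible corner.
kale + pasta with both targets exact would need a negative amount; discard.
So the least-cost plan costs $1.58.

$1.58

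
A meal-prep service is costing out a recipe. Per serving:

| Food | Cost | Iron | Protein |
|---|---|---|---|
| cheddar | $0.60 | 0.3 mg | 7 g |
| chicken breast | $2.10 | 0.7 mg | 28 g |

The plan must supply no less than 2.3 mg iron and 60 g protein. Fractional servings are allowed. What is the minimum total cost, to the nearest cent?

cheddar only: max(2.3/0.3, 60/7) = 8.571 servings → $5.14.
chicken breast only: max(2.3/0.7, 60/28) = 3.286 servings → $6.90.
cheddar + chicken breast with both tight: 6.4 servings and 0.5429 servings → $4.98.
The minimum over all feasible corners is $4.98.

$4.98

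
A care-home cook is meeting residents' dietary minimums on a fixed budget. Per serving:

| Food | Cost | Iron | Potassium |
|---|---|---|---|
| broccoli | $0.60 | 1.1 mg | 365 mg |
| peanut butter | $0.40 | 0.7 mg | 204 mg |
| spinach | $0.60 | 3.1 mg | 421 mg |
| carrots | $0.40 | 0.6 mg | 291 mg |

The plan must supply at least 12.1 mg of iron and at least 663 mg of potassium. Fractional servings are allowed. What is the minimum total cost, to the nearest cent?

Compare the cost at each extreme point of the feasible region.
broccoli only: max(12.1/1.1, 663/365) = 11 servings → $6.60.
peanut butter only: max(12.1/0.7, 663/204) = 17.29 servings → $6.91.
spinach only: max(12.1/3.1, 663/421) = 3.903 servings → $2.34.
carrots only: max(12.1/0.6, 663/291) = 20.17 servings → $8.07.
broccoli + peanut butter with both targets exact would need a negative amount; discard.
broccoli + spinach: the both-tight solution has a negative serving — not a feasible corner.
broccoli + carrots: the both-tight solution has a negative serving — not a feasible corner.
peanut butter + spinach with both targets exact would need a negative amount; discard.
peanut butter + carrots: the both-tight solution has a negative serving — not a feasible corner.
spinach + carrots: intersection lies outside the first quadrant.
So the least-cost plan costs $2.34.

$2.34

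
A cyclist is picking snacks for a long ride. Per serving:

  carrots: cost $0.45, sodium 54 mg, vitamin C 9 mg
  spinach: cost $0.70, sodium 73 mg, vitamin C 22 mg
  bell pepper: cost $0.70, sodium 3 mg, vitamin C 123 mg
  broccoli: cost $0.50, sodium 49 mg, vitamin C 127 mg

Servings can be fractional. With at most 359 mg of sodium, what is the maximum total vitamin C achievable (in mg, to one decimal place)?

14719.0 mg

Vitamin C per mg sodium: bell pepper 41, broccoli 2.592, spinach 0.3014, carrots 0.1667.
With no serving limits, spend the whole sodium allowance on bell pepper: 359 mg / 3 mg × 123 mg = 14719.0 mg.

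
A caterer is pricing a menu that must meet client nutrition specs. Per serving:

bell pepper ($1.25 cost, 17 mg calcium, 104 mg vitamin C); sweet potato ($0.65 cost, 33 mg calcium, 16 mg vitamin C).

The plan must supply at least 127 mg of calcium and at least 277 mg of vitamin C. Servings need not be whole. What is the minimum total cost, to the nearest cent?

Check every corner: each single food scaled to meet both minima, and each pair solved so both constraints bind.
bell pepper only: max(127/17, 277/104) = 7.471 servings → $9.34.
sweet potato only: max(127/33, 277/16) = 17.31 servings → $11.25.
bell pepper + sweet potato with both tight: 2.25 servings and 2.69 servings → $4.56.
The minimum over all feasible corners is $4.56.

$4.56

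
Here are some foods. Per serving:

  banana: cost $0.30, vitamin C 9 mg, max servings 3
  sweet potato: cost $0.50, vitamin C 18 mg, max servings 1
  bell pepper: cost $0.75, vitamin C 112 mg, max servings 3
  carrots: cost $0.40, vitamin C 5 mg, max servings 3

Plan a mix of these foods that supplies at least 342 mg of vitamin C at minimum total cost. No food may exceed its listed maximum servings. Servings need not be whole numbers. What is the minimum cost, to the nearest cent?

$2.42

Cost per mg of vitamin C: bell pepper $0.0067, sweet potato $0.0278, banana $0.0333, carrots $0.0800.
Take 3 servings of bell pepper: +336.0 mg vitamin C for $2.25 (total $2.25, still need 6.0 mg).
Take 0.3333 servings of sweet potato: +6.0 mg vitamin C for $0.17 (total $2.42, still need 0.0 mg).
Greedy by cheapest-per-mg is optimal for a single linear constraint, so the minimum cost is $2.42.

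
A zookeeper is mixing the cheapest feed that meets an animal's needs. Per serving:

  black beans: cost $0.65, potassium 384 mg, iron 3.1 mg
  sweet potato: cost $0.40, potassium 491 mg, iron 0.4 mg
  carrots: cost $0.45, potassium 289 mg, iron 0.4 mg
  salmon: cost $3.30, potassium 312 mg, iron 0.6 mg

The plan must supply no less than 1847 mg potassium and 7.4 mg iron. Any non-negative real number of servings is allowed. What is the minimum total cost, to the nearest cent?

$2.22

Check every corner: each single food scaled to meet both minima, and each pair solved so both constraints bind.
black beans only: max(1847/384, 7.4/3.1) = 4.81 servings → $3.13.
sweet potato only: max(1847/491, 7.4/0.4) = 18.5 servings → $7.40.
carrots only: max(1847/289, 7.4/0.4) = 18.5 servings → $8.32.
salmon only: max(1847/312, 7.4/0.6) = 12.33 servings → $40.70.
black beans + sweet potato with both tight: 2.115 servings and 2.107 servings → $2.22.
black beans + carrots with both tight: 1.886 servings and 3.885 servings → $2.97.
black beans + salmon with both tight: 1.629 servings and 3.914 servings → $13.98.
sweet potato + carrots with both targets exact would need a negative amount; discard.
sweet potato + salmon: the both-tight solution has a negative serving — not a feasible corner.
carrots + salmon: the both-tight solution has a negative serving — not a feasible corner.
Cheapest feasible corner: $2.22.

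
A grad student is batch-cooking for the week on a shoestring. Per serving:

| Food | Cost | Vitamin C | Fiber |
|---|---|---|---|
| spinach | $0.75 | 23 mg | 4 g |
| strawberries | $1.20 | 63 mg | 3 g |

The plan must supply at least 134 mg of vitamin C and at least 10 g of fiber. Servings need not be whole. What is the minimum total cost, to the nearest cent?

An LP optimum is at a vertex; with two nutrient constraints at most two foods are used. Check each candidate.
spinach only: max(134/23, 10/4) = 5.826 servings → $4.37.
strawberries only: max(134/63, 10/3) = 3.333 servings → $4.00.
spinach + strawberries with both tight: 1.246 servings and 1.672 servings → $2.94.
Cheapest feasible corner: $2.94.

$2.94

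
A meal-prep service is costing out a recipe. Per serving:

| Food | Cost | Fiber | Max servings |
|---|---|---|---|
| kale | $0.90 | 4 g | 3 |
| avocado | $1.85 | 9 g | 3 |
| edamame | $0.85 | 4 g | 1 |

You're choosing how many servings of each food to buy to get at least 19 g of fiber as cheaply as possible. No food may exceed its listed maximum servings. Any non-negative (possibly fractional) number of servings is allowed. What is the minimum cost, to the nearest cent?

Cost per g of fiber: avocado $0.2056, edamame $0.2125, kale $0.2250.
Take 2.111 servings of avocado: +19.0 g fiber for $3.91 (total $3.91, still need 0.0 g).
Filling from the cheapest source first is optimal under one linear minimum: $3.91.

$3.91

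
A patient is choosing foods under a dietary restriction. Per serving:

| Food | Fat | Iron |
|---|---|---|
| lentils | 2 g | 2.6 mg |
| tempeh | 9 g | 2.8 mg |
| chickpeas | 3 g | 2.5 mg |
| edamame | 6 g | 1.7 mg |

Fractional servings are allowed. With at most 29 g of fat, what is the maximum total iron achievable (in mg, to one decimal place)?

Iron per g fat: lentils 1.3, chickpeas 0.8333, tempeh 0.3111, edamame 0.2833.
With no serving limits, spend the whole fat allowance on lentils: 29 g / 2 g × 2.6 mg = 37.7 mg.

37.7 mg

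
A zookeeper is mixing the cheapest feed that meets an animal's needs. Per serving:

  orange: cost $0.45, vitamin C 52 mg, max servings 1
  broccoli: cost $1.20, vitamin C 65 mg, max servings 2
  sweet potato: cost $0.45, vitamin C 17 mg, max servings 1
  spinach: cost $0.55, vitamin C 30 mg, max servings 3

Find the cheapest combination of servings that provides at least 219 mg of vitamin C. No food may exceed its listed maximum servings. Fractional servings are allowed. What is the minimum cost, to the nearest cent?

Cost per mg of vitamin C: orange $0.0087, spinach $0.0183, broccoli $0.0185, sweet potato $0.0265.
Take 1 serving of orange: +52.0 mg vitamin C for $0.45 (total $0.45, still need 167.0 mg).
Take 3 servings of spinach: +90.0 mg vitamin C for $1.65 (total $2.10, still need 77.0 mg).
Take 1.185 servings of broccoli: +77.0 mg vitamin C for $1.42 (total $3.52, still need 0.0 mg).
Filling from the cheapest source first is optimal under one linear minimum: $3.52.

$3.52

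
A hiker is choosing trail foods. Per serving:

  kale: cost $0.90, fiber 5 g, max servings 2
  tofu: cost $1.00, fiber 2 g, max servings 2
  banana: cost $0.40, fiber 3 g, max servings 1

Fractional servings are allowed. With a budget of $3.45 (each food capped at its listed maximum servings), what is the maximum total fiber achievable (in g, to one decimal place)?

Fiber per dollar: banana 7.5, kale 5.556, tofu 2.
Take 1 serving of banana: spends $0.40, +3.0 g fiber (running total 3.0 g).
Take 2 servings of kale: spends $1.80, +10.0 g fiber (running total 13.0 g).
Take 1.25 servings of tofu: spends $1.25, +2.5 g fiber (running total 15.5 g).
Greedy by best ratio exhausts the cost allowance optimally: 15.5 g.

15.5 g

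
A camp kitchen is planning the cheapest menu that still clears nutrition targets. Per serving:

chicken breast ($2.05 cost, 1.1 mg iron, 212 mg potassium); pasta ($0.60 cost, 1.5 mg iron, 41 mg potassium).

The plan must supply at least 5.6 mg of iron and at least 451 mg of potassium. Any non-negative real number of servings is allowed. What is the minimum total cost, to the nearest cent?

The cheapest plan sits at a corner of the feasible region — with two constraints it uses at most two foods.
chicken breast only: max(5.6/1.1, 451/212) = 5.091 servings → $10.44.
pasta only: max(5.6/1.5, 451/41) = 11 servings → $6.60.
chicken breast + pasta with both tight: 1.638 servings and 2.532 servings → $4.88.
So the least-cost plan costs $4.88.

$4.88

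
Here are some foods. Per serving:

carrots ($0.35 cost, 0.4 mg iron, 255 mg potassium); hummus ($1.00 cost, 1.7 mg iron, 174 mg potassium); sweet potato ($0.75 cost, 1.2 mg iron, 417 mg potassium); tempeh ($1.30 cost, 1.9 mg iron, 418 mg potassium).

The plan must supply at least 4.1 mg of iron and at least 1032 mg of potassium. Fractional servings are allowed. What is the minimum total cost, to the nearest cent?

$2.50

A basic optimal solution has at most two foods positive. Try each food alone and each pair with both targets met exactly.
carrots only: max(4.1/0.4, 1032/255) = 10.25 servings → $3.59.
hummus only: max(4.1/1.7, 1032/174) = 5.931 servings → $5.93.
sweet potato only: max(4.1/1.2, 1032/417) = 3.417 servings → $2.56.
tempeh only: max(4.1/1.9, 1032/418) = 2.469 servings → $3.21.
carrots + hummus with both tight: 2.861 servings and 1.739 servings → $2.74.
carrots + sweet potato with both targets exact would need a negative amount; discard.
carrots + tempeh with both tight: 0.7784 servings and 1.994 servings → $2.86.
hummus + sweet potato with both tight: 0.9424 servings and 2.082 servings → $2.50.
hummus + tempeh with both targets exact would need a negative amount; discard.
sweet potato + tempeh with both tight: 0.8497 servings and 1.621 servings → $2.74.
Cheapest feasible corner: $2.50.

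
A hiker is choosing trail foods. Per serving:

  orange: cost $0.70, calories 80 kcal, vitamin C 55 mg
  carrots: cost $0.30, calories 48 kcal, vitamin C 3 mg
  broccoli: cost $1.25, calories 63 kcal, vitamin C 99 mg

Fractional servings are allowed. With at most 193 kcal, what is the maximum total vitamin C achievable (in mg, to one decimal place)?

303.3 mg

Vitamin C per kcal: broccoli 1.571, orange 0.6875, carrots 0.0625.
With no serving limits, spend the whole calories allowance on broccoli: 193 kcal / 63 kcal × 99 mg = 303.3 mg.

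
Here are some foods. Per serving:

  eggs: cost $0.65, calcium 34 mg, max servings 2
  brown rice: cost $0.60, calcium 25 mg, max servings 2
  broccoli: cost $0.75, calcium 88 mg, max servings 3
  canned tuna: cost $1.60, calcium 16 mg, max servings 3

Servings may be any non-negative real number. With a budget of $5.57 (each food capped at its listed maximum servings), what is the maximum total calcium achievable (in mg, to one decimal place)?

Calcium per dollar: broccoli 117.3, eggs 52.31, brown rice 41.67, canned tuna 10.
Take 3 servings of broccoli: spends $2.25, +264.0 mg calcium (running total 264.0 mg).
Take 2 servings of eggs: spends $1.30, +68.0 mg calcium (running total 332.0 mg).
Take 2 servings of brown rice: spends $1.20, +50.0 mg calcium (running total 382.0 mg).
Take 0.5125 servings of canned tuna: spends $0.82, +8.2 mg calcium (running total 390.2 mg).
Greedy by best ratio exhausts the cost allowance optimally: 390.2 mg.

390.2 mg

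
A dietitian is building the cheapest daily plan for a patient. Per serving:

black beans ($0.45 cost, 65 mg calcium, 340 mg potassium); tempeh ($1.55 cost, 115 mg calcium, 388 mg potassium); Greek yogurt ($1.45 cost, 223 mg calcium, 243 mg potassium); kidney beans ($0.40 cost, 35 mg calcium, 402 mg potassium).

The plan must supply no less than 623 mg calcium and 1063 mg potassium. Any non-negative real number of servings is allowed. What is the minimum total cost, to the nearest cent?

$4.09

A basic optimal solution has at most two foods positive. Try each food alone and each pair with both targets met exactly.
black beans only: max(623/65, 1063/340) = 9.585 servings → $4.31.
tempeh only: max(623/115, 1063/388) = 5.417 servings → $8.40.
Greek yogurt only: max(623/223, 1063/243) = 4.374 servings → $6.34.
kidney beans only: max(623/35, 1063/402) = 17.8 servings → $7.12.
black beans + tempeh: the both-tight solution has a negative serving — not a feasible corner.
black beans + Greek yogurt with both tight: 1.427 servings and 2.378 servings → $4.09.
black beans + kidney beans: intersection lies outside the first quadrant.
tempeh + Greek yogurt with both tight: 1.462 servings and 2.04 servings → $5.22.
tempeh + kidney beans: intersection lies outside the first quadrant.
Greek yogurt + kidney beans with both tight: 2.628 servings and 1.056 servings → $4.23.
Cheapest feasible corner: $4.09.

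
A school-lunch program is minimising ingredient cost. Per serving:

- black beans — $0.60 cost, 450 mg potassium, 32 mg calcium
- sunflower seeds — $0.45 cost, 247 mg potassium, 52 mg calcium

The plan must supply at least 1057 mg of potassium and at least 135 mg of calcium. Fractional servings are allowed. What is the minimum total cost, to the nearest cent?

$1.62

The cheapest plan sits at a corner of the feasible region — with two constraints it uses at most two foods.
black beans only: max(1057/450, 135/32) = 4.219 servings → $2.53.
sunflower seeds only: max(1057/247, 135/52) = 4.279 servings → $1.93.
black beans + sunflower seeds with both tight: 1.395 servings and 1.738 servings → $1.62.
Cheapest feasible corner: $1.62.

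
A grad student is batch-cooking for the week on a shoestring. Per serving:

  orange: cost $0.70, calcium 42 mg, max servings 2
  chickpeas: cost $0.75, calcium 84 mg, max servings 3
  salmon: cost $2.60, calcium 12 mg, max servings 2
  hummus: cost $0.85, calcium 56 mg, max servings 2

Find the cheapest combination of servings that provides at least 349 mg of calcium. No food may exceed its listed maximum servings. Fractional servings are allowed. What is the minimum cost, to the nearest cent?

$3.72

Cost per mg of calcium: chickpeas $0.0089, hummus $0.0152, orange $0.0167, salmon $0.2167.
Take 3 servings of chickpeas: +252.0 mg calcium for $2.25 (total $2.25, still need 97.0 mg).
Take 1.732 servings of hummus: +97.0 mg calcium for $1.47 (total $3.72, still need 0.0 mg).
Filling from the cheapest source first is optimal under one linear minimum: $3.72.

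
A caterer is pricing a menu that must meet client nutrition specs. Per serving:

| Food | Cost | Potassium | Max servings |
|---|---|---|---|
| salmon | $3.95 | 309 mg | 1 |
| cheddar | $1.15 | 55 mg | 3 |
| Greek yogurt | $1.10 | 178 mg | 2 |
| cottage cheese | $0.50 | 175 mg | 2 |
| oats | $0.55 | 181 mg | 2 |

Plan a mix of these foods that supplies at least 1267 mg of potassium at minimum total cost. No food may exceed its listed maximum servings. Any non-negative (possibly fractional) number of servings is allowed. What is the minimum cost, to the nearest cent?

$6.84

Cost per mg of potassium: cottage cheese $0.0029, oats $0.0030, Greek yogurt $0.0062, salmon $0.0128, cheddar $0.0209.
Take 2 servings of cottage cheese: +350.0 mg potassium for $1.00 (total $1.00, still need 917.0 mg).
Take 2 servings of oats: +362.0 mg potassium for $1.10 (total $2.10, still need 555.0 mg).
Take 2 servings of Greek yogurt: +356.0 mg potassium for $2.20 (total $4.30, still need 199.0 mg).
Take 0.644 servings of salmon: +199.0 mg potassium for $2.54 (total $6.84, still need 0.0 mg).
Filling from the cheapest source first is optimal under one linear minimum: $6.84.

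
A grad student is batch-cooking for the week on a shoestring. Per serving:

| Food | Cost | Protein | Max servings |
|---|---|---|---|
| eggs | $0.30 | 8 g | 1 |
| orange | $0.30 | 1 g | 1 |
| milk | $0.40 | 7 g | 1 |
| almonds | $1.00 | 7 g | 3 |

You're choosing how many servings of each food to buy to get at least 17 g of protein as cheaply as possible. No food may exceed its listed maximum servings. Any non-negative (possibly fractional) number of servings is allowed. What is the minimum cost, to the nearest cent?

$0.99

Cost per g of protein: eggs $0.0375, milk $0.0571, almonds $0.1429, orange $0.3000.
Take 1 serving of eggs: +8.0 g protein for $0.30 (total $0.30, still need 9.0 g).
Take 1 serving of milk: +7.0 g protein for $0.40 (total $0.70, still need 2.0 g).
Take 0.2857 servings of almonds: +2.0 g protein for $0.29 (total $0.99, still need 0.0 g).
Greedy by cheapest-per-g is optimal for a single linear constraint, so the minimum cost is $0.99.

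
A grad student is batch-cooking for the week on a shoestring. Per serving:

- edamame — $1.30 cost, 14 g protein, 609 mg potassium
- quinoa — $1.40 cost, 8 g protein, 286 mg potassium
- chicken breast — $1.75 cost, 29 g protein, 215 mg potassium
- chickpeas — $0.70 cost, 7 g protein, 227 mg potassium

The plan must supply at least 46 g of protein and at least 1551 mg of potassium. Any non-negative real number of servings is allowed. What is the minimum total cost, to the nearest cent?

$3.87

At the optimum either one food covers both requirements or two foods hit both targets exactly; no other combination can be cheaper.
edamame only: max(46/14, 1551/609) = 3.286 servings → $4.27.
quinoa only: max(46/8, 1551/286) = 5.75 servings → $8.05.
chicken breast only: max(46/29, 1551/215) = 7.214 servings → $12.62.
chickpeas only: max(46/7, 1551/227) = 6.833 servings → $4.78.
edamame + quinoa with both targets exact would need a negative amount; discard.
edamame + chicken breast with both tight: 2.395 servings and 0.43 servings → $3.87.
edamame + chickpeas with both tight: 0.3825 servings and 5.806 servings → $4.56.
quinoa + chicken breast with both tight: 5.338 servings and 0.1138 servings → $7.67.
quinoa + chickpeas with both tight: 2.231 servings and 4.022 servings → $5.94.
chicken breast + chickpeas: the both-tight solution has a negative serving — not a feasible corner.
The minimum over all feasible corners is $3.87.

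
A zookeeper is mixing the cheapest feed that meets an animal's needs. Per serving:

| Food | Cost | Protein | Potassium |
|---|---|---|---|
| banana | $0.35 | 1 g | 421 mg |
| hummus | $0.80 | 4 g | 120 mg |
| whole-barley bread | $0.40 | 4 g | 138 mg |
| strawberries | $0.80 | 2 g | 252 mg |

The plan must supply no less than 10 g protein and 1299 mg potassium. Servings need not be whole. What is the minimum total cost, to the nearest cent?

$1.62

Two binding constraints pin down two serving amounts, so the optimal mix uses at most two foods. The candidates are each food alone (scaled to the tighter of protein/potassium) and each pair with both constraints tight.
banana only: max(10/1, 1299/421) = 10 servings → $3.50.
hummus only: max(10/4, 1299/120) = 10.82 servings → $8.66.
whole-barley bread only: max(10/4, 1299/138) = 9.413 servings → $3.77.
strawberries only: max(10/2, 1299/252) = 5.155 servings → $4.12.
banana + hummus with both tight: 2.555 servings and 1.861 servings → $2.38.
banana + whole-barley bread with both tight: 2.468 servings and 1.883 servings → $1.62.
banana + strawberries with both tight: 0.1322 servings and 4.934 servings → $3.99.
hummus + whole-barley bread with both targets exact would need a negative amount; discard.
hummus + strawberries: the both-tight solution has a negative serving — not a feasible corner.
whole-barley bread + strawberries: the both-tight solution has a negative serving — not a feasible corner.
Cheapest feasible corner: $1.62.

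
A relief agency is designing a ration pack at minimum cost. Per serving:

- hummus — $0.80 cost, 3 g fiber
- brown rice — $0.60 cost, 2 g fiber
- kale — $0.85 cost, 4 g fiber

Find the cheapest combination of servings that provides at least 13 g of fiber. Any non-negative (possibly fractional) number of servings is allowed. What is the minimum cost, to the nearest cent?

$2.76

Cost per g of fiber: kale $0.2125, hummus $0.2667, brown rice $0.3000.
With no serving limits, use only kale: 13 g / 4 g = 3.25 servings × $0.85 = $2.76.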